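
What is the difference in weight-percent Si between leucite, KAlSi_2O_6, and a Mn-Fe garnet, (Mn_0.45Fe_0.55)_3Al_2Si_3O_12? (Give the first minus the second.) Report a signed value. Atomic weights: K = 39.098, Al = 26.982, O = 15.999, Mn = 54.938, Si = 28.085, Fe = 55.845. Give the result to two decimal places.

M(KAlSi_2O_6) = 218.244 g/mol, so wt% Si = 56.170/218.244 × 100 = 25.74%.
M((Mn_0.45Fe_0.55)_3Al_2Si_3O_12) = 496.518 g/mol, so wt% Si = 84.255/496.518 × 100 = 16.97%.
25.74 − 16.97 = 8.77 pp.

8.77 percentage points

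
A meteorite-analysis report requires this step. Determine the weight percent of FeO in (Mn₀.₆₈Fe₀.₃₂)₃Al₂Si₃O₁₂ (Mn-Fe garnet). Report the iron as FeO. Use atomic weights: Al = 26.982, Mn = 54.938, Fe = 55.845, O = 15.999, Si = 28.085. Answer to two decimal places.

13.91 wt%

Molar mass of (Mn₀.₆₈Fe₀.₃₂)₃Al₂Si₃O₁₂ = 2.04·54.938 + 0.96·55.845 + 2·26.982 + 3·28.085 + 12·15.999 = 495.892 g/mol.
Each formula unit contains 0.96 Fe, equivalent to 0.96/1 = 0.9600 mol FeO.
M(FeO) = 1×55.845 + 1×15.999 = 71.844 g/mol.
Mass of FeO per formula unit = 0.9600 × 71.844 = 68.970 g.
FeO wt% = 68.970 / 495.892 × 100 = 13.91%.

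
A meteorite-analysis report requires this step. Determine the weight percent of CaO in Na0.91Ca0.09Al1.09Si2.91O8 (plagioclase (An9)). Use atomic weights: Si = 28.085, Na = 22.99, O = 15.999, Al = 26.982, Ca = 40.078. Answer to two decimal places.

M(Na0.91Ca0.09Al1.09Si2.91O8) = 263.658 g/mol; M(CaO) = 56.077 g/mol.
Moles CaO per formula unit = 0.09 Ca ÷ 1 = 0.0900.
CaO fraction = (0.0900 × 56.077) / 263.658 = 5.047/263.658 = 0.0191.

1.91 wt%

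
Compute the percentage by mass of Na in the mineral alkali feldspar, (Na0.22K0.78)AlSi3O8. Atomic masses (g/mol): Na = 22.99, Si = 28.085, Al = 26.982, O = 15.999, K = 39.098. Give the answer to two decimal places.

1.84 mass %

M((Na0.22K0.78)AlSi3O8) = 274.783 g/mol.
Na contributes 0.22 × 22.99 = 5.058 g per mole.
5.058/274.783 = 0.0184 → 1.84%.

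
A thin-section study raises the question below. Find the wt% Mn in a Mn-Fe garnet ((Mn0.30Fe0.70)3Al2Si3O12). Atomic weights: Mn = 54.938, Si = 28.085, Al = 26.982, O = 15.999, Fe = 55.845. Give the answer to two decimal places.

9.95 mass %

Formula mass = 0.90*54.938 + 2.10*55.845 + 2*26.982 + 3*28.085 + 12*15.999 = 496.926 g/mol, of which 49.444 g is Mn.
So Mn makes up 49.444/496.926 = 0.0995 of the mass, i.e. 9.95%.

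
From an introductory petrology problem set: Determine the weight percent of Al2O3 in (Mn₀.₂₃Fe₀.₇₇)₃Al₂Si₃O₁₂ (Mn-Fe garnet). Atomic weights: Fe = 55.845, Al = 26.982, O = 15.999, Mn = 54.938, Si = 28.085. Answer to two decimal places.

Formula mass = 497.116 g/mol.
2 Al → 1.0000 mol Al2O3 per formula unit; M(Al2O3) = 101.961, so Al2O3 mass = 101.961 g.
101.961/497.116 × 100 = 20.51 wt%.

20.51 wt%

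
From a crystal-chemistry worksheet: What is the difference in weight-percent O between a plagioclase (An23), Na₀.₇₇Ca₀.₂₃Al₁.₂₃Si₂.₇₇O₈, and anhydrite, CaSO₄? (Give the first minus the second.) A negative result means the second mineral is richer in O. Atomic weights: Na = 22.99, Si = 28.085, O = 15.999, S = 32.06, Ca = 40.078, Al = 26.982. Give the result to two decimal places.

1.13 percentage points

First mineral: 127.992 g O in 265.896 g formula = 48.14 wt% O.
Second mineral: 63.996 g O in 136.134 g formula = 47.01 wt% O.
48.14% − 47.01% gives a difference of 1.13 percentage points.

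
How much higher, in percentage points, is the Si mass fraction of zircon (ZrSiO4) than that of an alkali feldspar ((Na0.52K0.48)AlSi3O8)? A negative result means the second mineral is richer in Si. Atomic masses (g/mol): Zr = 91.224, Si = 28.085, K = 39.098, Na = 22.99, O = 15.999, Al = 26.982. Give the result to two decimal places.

-15.89 percentage points

Si in ZrSiO4: molar mass 183.305 g/mol; 1×28.085 = 28.085 g → 15.32 wt%.
Si in (Na0.52K0.48)AlSi3O8: molar mass 269.951 g/mol; 3×28.085 = 84.255 g → 31.21 wt%.
Difference = 15.32 − 31.21 = -15.89 percentage points.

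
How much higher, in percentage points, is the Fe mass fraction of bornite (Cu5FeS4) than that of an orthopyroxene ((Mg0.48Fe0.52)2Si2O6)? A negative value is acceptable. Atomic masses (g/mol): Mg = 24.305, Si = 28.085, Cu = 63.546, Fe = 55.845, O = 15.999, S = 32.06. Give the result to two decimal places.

-13.74 percentage points

Fe in Cu5FeS4: molar mass 501.815 g/mol; 1×55.845 = 55.845 g → 11.13 wt%.
Fe in (Mg0.48Fe0.52)2Si2O6: molar mass 233.576 g/mol; 1.04×55.845 = 58.079 g → 24.87 wt%.
Difference = 11.13 − 24.87 = -13.74 percentage points.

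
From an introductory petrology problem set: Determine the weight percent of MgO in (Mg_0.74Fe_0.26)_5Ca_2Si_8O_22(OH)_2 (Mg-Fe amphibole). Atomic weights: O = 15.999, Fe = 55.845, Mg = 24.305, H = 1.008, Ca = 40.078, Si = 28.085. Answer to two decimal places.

17.48 wt%

Molar mass of (Mg_0.74Fe_0.26)_5Ca_2Si_8O_22(OH)_2 = 3.70×24.305 + 1.30×55.845 + 2×40.078 + 8×28.085 + 24×15.999 + 2×1.008 = 853.355 g/mol.
Each formula unit contains 3.70 Mg, equivalent to 3.70/1 = 3.7000 mol MgO.
M(MgO) = 1×24.305 + 1×15.999 = 40.304 g/mol.
Mass of MgO per formula unit = 3.7000 × 40.304 = 149.125 g.
MgO wt% = 149.125 / 853.355 × 100 = 17.48%.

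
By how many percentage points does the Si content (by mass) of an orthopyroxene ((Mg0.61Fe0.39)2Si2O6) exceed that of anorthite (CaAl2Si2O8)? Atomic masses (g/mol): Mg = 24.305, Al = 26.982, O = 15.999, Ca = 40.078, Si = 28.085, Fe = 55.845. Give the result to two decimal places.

4.73 percentage points

M((Mg0.61Fe0.39)2Si2O6) = 225.375 g/mol, so wt% Si = 56.170/225.375 × 100 = 24.92%.
M(CaAl2Si2O8) = 278.204 g/mol, so wt% Si = 56.170/278.204 × 100 = 20.19%.
24.92 − 20.19 = 4.73 pp.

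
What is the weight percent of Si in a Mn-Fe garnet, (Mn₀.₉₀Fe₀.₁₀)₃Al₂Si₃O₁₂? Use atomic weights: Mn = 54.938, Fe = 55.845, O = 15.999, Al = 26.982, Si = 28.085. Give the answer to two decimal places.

17.01 wt%

Formula mass = 2.70*54.938 + 0.30*55.845 + 2*26.982 + 3*28.085 + 12*15.999 = 495.293 g/mol, of which 84.255 g is Si.
So Si makes up 84.255/495.293 = 0.1701 of the mass, i.e. 17.01%.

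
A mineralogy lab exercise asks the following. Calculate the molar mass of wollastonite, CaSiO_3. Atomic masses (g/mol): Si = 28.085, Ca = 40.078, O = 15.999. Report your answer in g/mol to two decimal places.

116.16 g/mol

The formula mass is the sum 1(40.078) + 1(28.085) + 3(15.999).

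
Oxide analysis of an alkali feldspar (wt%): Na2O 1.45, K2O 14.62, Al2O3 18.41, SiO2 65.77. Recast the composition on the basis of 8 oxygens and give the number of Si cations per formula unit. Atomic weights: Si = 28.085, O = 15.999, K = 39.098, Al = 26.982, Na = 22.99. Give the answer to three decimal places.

3.010 Si apfu

Na2O: 1.45/61.979 = 0.02340 mol → 0.04680 mol Na, 0.02340 mol O.
K2O: 14.62/94.195 = 0.15521 mol → 0.31042 mol K, 0.15521 mol O.
Al2O3: 18.41/101.961 = 0.18056 mol → 0.36112 mol Al, 0.54168 mol O.
SiO2: 65.77/60.083 = 1.09465 mol → 1.09465 mol Si, 2.18930 mol O.
Total oxygen = 2.90959 mol. Normalization factor = 8/2.90959 = 2.74953.
Si per 8 O = 1.09465 × 2.74953 = 3.010.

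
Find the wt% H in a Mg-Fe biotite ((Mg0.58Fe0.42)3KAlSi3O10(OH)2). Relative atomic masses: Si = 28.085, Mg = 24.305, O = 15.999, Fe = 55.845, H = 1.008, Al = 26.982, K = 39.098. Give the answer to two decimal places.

0.44 wt%

Molar mass of (Mg0.58Fe0.42)3KAlSi3O10(OH)2: 1.74*24.305 + 1.26*55.845 + 1*39.098 + 1*26.982 + 3*28.085 + 12*15.999 + 2*1.008 = 456.994 g/mol.
Mass of H per formula unit: 2 × 1.008 = 2.016 g.
Weight fraction H = 2.016 / 456.994 = 0.0044.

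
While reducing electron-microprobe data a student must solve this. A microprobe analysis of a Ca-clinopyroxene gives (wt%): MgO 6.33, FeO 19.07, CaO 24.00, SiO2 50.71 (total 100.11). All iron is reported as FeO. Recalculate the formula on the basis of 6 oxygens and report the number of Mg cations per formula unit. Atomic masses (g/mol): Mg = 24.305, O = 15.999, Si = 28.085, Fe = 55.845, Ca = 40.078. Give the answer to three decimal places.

0.371 Mg apfu

MgO (M=40.304): mol = 0.15706; Mg = 0.15706, O = 0.15706.
FeO (M=71.844): mol = 0.26544; Fe = 0.26544, O = 0.26544.
CaO (M=56.077): mol = 0.42798; Ca = 0.42798, O = 0.42798.
SiO2 (M=60.083): mol = 0.84400; Si = 0.84400, O = 1.68800.
ΣO = 2.53848; factor = 6/ΣO = 2.36362.
Mg apfu = 0.15706 × 2.36362 = 0.371.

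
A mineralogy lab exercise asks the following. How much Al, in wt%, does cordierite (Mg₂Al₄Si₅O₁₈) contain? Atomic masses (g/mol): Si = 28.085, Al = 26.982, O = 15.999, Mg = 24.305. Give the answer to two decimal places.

18.45 wt%

M(Mg₂Al₄Si₅O₁₈) = 584.945 g/mol.
Al contributes 4 × 26.982 = 107.928 g per mole.
107.928/584.945 = 0.1845 → 18.45%.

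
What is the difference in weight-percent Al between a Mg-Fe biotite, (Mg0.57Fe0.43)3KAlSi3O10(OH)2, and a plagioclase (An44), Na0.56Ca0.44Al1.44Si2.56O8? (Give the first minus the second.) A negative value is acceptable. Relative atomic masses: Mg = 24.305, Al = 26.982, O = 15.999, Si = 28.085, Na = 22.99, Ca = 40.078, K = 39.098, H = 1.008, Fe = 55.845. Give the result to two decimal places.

Al in (Mg0.57Fe0.43)3KAlSi3O10(OH)2: molar mass 457.941 g/mol; 1×26.982 = 26.982 g → 5.89 wt%.
Al in Na0.56Ca0.44Al1.44Si2.56O8: molar mass 269.252 g/mol; 1.44×26.982 = 38.854 g → 14.43 wt%.
Difference = 5.89 − 14.43 = -8.54 percentage points.

-8.54 percentage points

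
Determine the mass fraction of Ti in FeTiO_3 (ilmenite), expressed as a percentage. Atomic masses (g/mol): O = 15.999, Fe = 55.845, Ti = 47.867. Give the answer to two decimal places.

M(FeTiO_3) = 151.709 g/mol.
Ti contributes 1 × 47.867 = 47.867 g per mole.
47.867/151.709 = 0.3155 → 31.55%.

31.55 mass %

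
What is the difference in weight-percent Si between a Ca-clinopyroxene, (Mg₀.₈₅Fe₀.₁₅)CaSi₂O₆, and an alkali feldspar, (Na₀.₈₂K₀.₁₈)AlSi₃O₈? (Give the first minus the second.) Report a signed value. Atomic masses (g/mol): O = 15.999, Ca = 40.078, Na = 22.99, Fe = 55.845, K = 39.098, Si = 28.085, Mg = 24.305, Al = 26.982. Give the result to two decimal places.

-6.40 percentage points

M((Mg₀.₈₅Fe₀.₁₅)CaSi₂O₆) = 221.278 g/mol, so wt% Si = 56.170/221.278 × 100 = 25.38%.
M((Na₀.₈₂K₀.₁₈)AlSi₃O₈) = 265.118 g/mol, so wt% Si = 84.255/265.118 × 100 = 31.78%.
25.38 − 31.78 = -6.40 pp.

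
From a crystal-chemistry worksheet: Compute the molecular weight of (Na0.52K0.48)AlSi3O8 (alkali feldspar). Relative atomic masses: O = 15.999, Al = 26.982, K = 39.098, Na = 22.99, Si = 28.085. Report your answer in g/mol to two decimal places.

M = 0.52*22.99 + 0.48*39.098 + 1*26.982 + 3*28.085 + 8*15.999

269.95 g/mol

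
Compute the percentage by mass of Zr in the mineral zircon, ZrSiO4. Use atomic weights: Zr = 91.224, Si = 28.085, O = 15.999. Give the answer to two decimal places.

49.77 mass %

Molar mass of ZrSiO4: 1×91.224 + 1×28.085 + 4×15.999 = 183.305 g/mol.
Mass of Zr per formula unit: 1 × 91.224 = 91.224 g.
Weight fraction Zr = 91.224 / 183.305 = 0.4977.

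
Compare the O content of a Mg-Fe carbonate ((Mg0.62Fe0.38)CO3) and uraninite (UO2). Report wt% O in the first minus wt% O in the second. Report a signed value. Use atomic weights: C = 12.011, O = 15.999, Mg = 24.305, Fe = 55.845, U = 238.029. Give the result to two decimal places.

37.99 percentage points

M((Mg0.62Fe0.38)CO3) = 96.298 g/mol, so wt% O = 47.997/96.298 × 100 = 49.84%.
M(UO2) = 270.027 g/mol, so wt% O = 31.998/270.027 × 100 = 11.85%.
49.84 − 11.85 = 37.99 pp.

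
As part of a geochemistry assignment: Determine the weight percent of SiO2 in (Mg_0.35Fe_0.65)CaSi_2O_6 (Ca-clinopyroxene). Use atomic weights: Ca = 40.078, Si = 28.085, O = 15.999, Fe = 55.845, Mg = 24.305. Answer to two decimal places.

Molar mass of (Mg_0.35Fe_0.65)CaSi_2O_6 = 0.35·24.305 + 0.65·55.845 + 1·40.078 + 2·28.085 + 6·15.999 = 237.048 g/mol.
Each formula unit contains 2 Si, equivalent to 2/1 = 2.0000 mol SiO2.
M(SiO2) = 1×28.085 + 2×15.999 = 60.083 g/mol.
Mass of SiO2 per formula unit = 2.0000 × 60.083 = 120.166 g.
SiO2 wt% = 120.166 / 237.048 × 100 = 50.69%.

50.69 wt%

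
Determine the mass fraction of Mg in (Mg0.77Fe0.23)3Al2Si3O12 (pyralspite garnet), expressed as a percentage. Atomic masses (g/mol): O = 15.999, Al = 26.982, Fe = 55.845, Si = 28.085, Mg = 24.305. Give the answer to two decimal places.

M((Mg0.77Fe0.23)3Al2Si3O12) = 424.885 g/mol.
Mg contributes 2.31 × 24.305 = 56.145 g per mole.
56.145/424.885 = 0.1321 → 13.21%.

13.21 weight percent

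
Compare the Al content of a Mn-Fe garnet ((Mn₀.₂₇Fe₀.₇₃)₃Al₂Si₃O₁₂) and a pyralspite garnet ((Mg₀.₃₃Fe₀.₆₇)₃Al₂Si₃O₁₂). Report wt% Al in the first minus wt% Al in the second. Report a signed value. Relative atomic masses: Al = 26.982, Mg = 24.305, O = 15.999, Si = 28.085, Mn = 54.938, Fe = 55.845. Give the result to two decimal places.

Al in (Mn₀.₂₇Fe₀.₇₃)₃Al₂Si₃O₁₂: molar mass 497.007 g/mol; 2×26.982 = 53.964 g → 10.86 wt%.
Al in (Mg₀.₃₃Fe₀.₆₇)₃Al₂Si₃O₁₂: molar mass 466.517 g/mol; 2×26.982 = 53.964 g → 11.57 wt%.
Difference = 10.86 − 11.57 = -0.71 percentage points.

-0.71 percentage points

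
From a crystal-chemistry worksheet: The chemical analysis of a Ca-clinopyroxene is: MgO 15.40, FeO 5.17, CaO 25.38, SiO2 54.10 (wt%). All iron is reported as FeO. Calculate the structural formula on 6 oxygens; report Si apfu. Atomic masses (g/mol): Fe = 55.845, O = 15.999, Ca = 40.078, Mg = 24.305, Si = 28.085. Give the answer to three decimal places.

1.995 Si apfu

15.40 wt% MgO ÷ 40.304 g/mol = 0.38210 mol, giving 0.38210 Mg and 0.38210 O.
5.17 wt% FeO ÷ 71.844 g/mol = 0.07196 mol, giving 0.07196 Fe and 0.07196 O.
25.38 wt% CaO ÷ 56.077 g/mol = 0.45259 mol, giving 0.45259 Ca and 0.45259 O.
54.10 wt% SiO2 ÷ 60.083 g/mol = 0.90042 mol, giving 0.90042 Si and 1.80084 O.
Oxygen sums to 2.70749; scaling by 6/2.70749 = 2.21607 puts the formula on 6 O.
Si: 0.90042 × 2.21607 = 1.995 atoms per formula unit.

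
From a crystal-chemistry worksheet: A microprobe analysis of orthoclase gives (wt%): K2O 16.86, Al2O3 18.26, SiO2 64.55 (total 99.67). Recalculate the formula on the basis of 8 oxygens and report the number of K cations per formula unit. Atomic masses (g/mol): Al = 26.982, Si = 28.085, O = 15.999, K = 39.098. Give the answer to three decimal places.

16.86 wt% K2O ÷ 94.195 g/mol = 0.17899 mol, giving 0.35798 K and 0.17899 O.
18.26 wt% Al2O3 ÷ 101.961 g/mol = 0.17909 mol, giving 0.35818 Al and 0.53727 O.
64.55 wt% SiO2 ÷ 60.083 g/mol = 1.07435 mol, giving 1.07435 Si and 2.14870 O.
Oxygen sums to 2.86496; scaling by 8/2.86496 = 2.79236 puts the formula on 8 O.
K: 0.35798 × 2.79236 = 1.000 atoms per formula unit.

1.000 K apfu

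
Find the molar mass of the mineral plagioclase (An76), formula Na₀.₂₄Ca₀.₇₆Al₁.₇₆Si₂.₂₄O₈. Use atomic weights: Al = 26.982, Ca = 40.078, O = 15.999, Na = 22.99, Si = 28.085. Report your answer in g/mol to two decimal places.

M = 0.24*22.99 + 0.76*40.078 + 1.76*26.982 + 2.24*28.085 + 8*15.999

274.37 g/mol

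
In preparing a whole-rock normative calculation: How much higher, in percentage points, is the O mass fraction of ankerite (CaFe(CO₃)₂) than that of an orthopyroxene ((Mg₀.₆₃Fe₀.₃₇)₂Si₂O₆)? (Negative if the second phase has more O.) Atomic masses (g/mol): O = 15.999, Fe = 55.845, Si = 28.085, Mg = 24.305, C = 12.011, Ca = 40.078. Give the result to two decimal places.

O in CaFe(CO₃)₂: molar mass 215.939 g/mol; 6×15.999 = 95.994 g → 44.45 wt%.
O in (Mg₀.₆₃Fe₀.₃₇)₂Si₂O₆: molar mass 224.114 g/mol; 6×15.999 = 95.994 g → 42.83 wt%.
Difference = 44.45 − 42.83 = 1.62 percentage points.

1.62 percentage points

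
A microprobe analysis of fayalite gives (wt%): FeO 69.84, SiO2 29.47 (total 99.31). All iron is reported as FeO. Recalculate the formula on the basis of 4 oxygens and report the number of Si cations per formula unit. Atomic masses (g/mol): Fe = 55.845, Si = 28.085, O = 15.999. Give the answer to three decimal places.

1.005 Si apfu

69.84 wt% FeO ÷ 71.844 g/mol = 0.97211 mol, giving 0.97211 Fe and 0.97211 O.
29.47 wt% SiO2 ÷ 60.083 g/mol = 0.49049 mol, giving 0.49049 Si and 0.98098 O.
Oxygen sums to 1.95309; scaling by 4/1.95309 = 2.04804 puts the formula on 4 O.
Si: 0.49049 × 2.04804 = 1.005 atoms per formula unit.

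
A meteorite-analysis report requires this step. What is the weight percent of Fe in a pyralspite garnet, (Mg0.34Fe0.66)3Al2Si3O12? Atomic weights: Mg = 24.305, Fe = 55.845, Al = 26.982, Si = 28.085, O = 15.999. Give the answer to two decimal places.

Molar mass of (Mg0.34Fe0.66)3Al2Si3O12: 1.02·24.305 + 1.98·55.845 + 2·26.982 + 3·28.085 + 12·15.999 = 465.571 g/mol.
Mass of Fe per formula unit: 1.98 × 55.845 = 110.573 g.
Weight fraction Fe = 110.573 / 465.571 = 0.2375.

23.75 weight percent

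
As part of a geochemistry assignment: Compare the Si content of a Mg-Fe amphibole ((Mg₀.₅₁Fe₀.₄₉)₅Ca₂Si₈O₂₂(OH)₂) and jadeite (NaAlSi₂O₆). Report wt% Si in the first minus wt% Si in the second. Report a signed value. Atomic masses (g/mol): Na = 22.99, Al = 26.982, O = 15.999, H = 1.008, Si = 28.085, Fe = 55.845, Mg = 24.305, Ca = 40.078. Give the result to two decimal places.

Si in (Mg₀.₅₁Fe₀.₄₉)₅Ca₂Si₈O₂₂(OH)₂: molar mass 889.626 g/mol; 8×28.085 = 224.680 g → 25.26 wt%.
Si in NaAlSi₂O₆: molar mass 202.136 g/mol; 2×28.085 = 56.170 g → 27.79 wt%.
Difference = 25.26 − 27.79 = -2.53 percentage points.

-2.53 percentage points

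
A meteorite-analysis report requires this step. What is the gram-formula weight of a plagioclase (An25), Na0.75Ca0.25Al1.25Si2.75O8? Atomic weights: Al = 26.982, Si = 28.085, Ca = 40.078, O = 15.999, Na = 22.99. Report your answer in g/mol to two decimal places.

M = 0.75*22.99 + 0.25*40.078 + 1.25*26.982 + 2.75*28.085 + 8*15.999

266.22 g/mol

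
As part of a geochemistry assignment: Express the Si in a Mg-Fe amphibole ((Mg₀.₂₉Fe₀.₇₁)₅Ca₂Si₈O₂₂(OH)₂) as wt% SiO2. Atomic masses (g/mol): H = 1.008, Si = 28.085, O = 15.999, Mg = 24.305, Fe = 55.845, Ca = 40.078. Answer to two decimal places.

Formula mass = 924.320 g/mol.
8 Si → 8.0000 mol SiO2 per formula unit; M(SiO2) = 60.083, so SiO2 mass = 480.664 g.
480.664/924.320 × 100 = 52.00 wt%.

52.00 wt%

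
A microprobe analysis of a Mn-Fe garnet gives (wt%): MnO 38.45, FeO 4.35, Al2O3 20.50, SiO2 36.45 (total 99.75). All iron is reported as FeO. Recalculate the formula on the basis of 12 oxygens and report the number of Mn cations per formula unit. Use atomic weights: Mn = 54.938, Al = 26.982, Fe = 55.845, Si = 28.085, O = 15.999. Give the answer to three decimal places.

MnO (M=70.937): mol = 0.54203; Mn = 0.54203, O = 0.54203.
FeO (M=71.844): mol = 0.06055; Fe = 0.06055, O = 0.06055.
Al2O3 (M=101.961): mol = 0.20106; Al = 0.40212, O = 0.60318.
SiO2 (M=60.083): mol = 0.60666; Si = 0.60666, O = 1.21332.
ΣO = 2.41908; factor = 12/ΣO = 4.96056.
Mn apfu = 0.54203 × 4.96056 = 2.689.

2.689 Mn apfu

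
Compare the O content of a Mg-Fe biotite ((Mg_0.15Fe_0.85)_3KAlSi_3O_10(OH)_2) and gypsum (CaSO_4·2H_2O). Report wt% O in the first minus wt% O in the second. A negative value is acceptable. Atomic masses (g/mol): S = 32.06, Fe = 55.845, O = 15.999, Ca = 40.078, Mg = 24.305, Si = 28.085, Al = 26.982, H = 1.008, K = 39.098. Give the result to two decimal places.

M((Mg_0.15Fe_0.85)_3KAlSi_3O_10(OH)_2) = 497.681 g/mol, so wt% O = 191.988/497.681 × 100 = 38.58%.
M(CaSO_4·2H_2O) = 172.164 g/mol, so wt% O = 95.994/172.164 × 100 = 55.76%.
38.58 − 55.76 = -17.18 pp.

-17.18 percentage points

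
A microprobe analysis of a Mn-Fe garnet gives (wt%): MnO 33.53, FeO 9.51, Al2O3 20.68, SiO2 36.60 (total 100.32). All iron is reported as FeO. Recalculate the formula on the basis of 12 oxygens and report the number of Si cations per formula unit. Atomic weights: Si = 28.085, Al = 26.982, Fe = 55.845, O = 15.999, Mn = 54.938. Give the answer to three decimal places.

3.006 Si apfu

MnO (M=70.937): mol = 0.47267; Mn = 0.47267, O = 0.47267.
FeO (M=71.844): mol = 0.13237; Fe = 0.13237, O = 0.13237.
Al2O3 (M=101.961): mol = 0.20282; Al = 0.40564, O = 0.60846.
SiO2 (M=60.083): mol = 0.60916; Si = 0.60916, O = 1.21832.
ΣO = 2.43182; factor = 12/ΣO = 4.93458.
Si apfu = 0.60916 × 4.93458 = 3.006.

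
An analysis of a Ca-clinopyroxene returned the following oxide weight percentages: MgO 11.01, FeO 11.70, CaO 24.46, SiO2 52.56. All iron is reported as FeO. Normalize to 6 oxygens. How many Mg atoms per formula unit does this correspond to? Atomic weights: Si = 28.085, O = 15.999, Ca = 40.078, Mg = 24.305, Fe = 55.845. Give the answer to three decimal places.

0.625 Mg apfu

MgO (M=40.304): mol = 0.27317; Mg = 0.27317, O = 0.27317.
FeO (M=71.844): mol = 0.16285; Fe = 0.16285, O = 0.16285.
CaO (M=56.077): mol = 0.43619; Ca = 0.43619, O = 0.43619.
SiO2 (M=60.083): mol = 0.87479; Si = 0.87479, O = 1.74958.
ΣO = 2.62179; factor = 6/ΣO = 2.28851.
Mg apfu = 0.27317 × 2.28851 = 0.625.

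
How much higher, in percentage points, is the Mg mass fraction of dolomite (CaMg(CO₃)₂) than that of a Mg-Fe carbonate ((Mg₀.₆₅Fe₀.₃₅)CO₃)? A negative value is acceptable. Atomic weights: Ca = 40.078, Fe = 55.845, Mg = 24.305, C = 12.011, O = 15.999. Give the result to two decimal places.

-3.39 percentage points

Mg in CaMg(CO₃)₂: molar mass 184.399 g/mol; 1×24.305 = 24.305 g → 13.18 wt%.
Mg in (Mg₀.₆₅Fe₀.₃₅)CO₃: molar mass 95.352 g/mol; 0.65×24.305 = 15.798 g → 16.57 wt%.
Difference = 13.18 − 16.57 = -3.39 percentage points.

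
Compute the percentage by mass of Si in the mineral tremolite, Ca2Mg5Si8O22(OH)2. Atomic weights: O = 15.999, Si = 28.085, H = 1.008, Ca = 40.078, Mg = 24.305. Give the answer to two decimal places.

Formula mass = 2×40.078 + 5×24.305 + 8×28.085 + 24×15.999 + 2×1.008 = 812.353 g/mol, of which 224.680 g is Si.
So Si makes up 224.680/812.353 = 0.2766 of the mass, i.e. 27.66%.

27.66 wt%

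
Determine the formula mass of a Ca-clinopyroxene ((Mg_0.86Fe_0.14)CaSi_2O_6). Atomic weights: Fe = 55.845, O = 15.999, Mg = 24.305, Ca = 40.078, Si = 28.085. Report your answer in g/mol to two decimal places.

220.96 g/mol

M = 0.86(24.305) + 0.14(55.845) + 1(40.078) + 2(28.085) + 6(15.999)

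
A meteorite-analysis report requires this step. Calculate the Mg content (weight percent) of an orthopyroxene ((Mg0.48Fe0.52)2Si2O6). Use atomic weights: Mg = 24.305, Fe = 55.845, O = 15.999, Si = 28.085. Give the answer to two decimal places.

M((Mg0.48Fe0.52)2Si2O6) = 233.576 g/mol.
Mg contributes 0.96 × 24.305 = 23.333 g per mole.
23.333/233.576 = 0.0999 → 9.99%.

9.99 weight percent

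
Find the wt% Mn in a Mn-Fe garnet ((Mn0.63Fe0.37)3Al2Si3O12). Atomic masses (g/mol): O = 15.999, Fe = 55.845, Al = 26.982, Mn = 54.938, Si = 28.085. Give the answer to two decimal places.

Molar mass of (Mn0.63Fe0.37)3Al2Si3O12: 1.89·54.938 + 1.11·55.845 + 2·26.982 + 3·28.085 + 12·15.999 = 496.028 g/mol.
Mass of Mn per formula unit: 1.89 × 54.938 = 103.833 g.
Weight fraction Mn = 103.833 / 496.028 = 0.2093.

20.93 wt%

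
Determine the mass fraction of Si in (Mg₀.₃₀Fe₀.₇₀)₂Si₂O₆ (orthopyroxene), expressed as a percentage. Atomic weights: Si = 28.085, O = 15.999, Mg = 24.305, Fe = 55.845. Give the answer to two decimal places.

22.93 wt%

Formula mass = 0.60·24.305 + 1.40·55.845 + 2·28.085 + 6·15.999 = 244.930 g/mol, of which 56.170 g is Si.
So Si makes up 56.170/244.930 = 0.2293 of the mass, i.e. 22.93%.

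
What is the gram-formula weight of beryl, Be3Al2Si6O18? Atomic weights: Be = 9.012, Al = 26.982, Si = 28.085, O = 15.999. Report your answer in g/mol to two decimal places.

537.49 g/mol

Be: 3 × 9.012 = 27.0360
Al: 2 × 26.982 = 53.9640
Si: 6 × 28.085 = 168.5100
O: 18 × 15.999 = 287.9820
Summing the contributions gives the formula mass.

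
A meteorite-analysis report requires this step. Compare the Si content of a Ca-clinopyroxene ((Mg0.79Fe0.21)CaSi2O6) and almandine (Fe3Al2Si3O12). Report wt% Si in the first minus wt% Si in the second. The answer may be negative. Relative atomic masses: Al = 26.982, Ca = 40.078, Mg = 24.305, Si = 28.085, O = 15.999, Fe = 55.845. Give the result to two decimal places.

Si in (Mg0.79Fe0.21)CaSi2O6: molar mass 223.170 g/mol; 2×28.085 = 56.170 g → 25.17 wt%.
Si in Fe3Al2Si3O12: molar mass 497.742 g/mol; 3×28.085 = 84.255 g → 16.93 wt%.
Difference = 25.17 − 16.93 = 8.24 percentage points.

8.24 percentage points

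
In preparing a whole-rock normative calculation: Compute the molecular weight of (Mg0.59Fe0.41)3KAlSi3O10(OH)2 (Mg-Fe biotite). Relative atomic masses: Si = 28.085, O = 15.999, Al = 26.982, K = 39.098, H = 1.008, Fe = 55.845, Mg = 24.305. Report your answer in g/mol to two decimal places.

456.05 g/mol

The formula mass is the sum 1.77·24.305 + 1.23·55.845 + 1·39.098 + 1·26.982 + 3·28.085 + 12·15.999 + 2·1.008.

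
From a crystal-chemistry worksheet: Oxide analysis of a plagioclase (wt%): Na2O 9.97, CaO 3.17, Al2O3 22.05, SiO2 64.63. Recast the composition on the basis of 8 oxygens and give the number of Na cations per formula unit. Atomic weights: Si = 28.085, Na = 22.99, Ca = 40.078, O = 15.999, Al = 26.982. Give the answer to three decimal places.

Na2O: 9.97/61.979 = 0.16086 mol → 0.32172 mol Na, 0.16086 mol O.
CaO: 3.17/56.077 = 0.05653 mol → 0.05653 mol Ca, 0.05653 mol O.
Al2O3: 22.05/101.961 = 0.21626 mol → 0.43252 mol Al, 0.64878 mol O.
SiO2: 64.63/60.083 = 1.07568 mol → 1.07568 mol Si, 2.15136 mol O.
Total oxygen = 3.01753 mol. Normalization factor = 8/3.01753 = 2.65117.
Na per 8 O = 0.32172 × 2.65117 = 0.853.

0.853 Na apfu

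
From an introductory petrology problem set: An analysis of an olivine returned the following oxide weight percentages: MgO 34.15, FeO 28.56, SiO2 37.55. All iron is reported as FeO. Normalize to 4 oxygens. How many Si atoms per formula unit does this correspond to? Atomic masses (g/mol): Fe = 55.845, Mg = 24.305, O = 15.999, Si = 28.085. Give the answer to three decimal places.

34.15 wt% MgO ÷ 40.304 g/mol = 0.84731 mol, giving 0.84731 Mg and 0.84731 O.
28.56 wt% FeO ÷ 71.844 g/mol = 0.39753 mol, giving 0.39753 Fe and 0.39753 O.
37.55 wt% SiO2 ÷ 60.083 g/mol = 0.62497 mol, giving 0.62497 Si and 1.24994 O.
Oxygen sums to 2.49478; scaling by 4/2.49478 = 1.60335 puts the formula on 4 O.
Si: 0.62497 × 1.60335 = 1.002 atoms per formula unit.

1.002 Si apfu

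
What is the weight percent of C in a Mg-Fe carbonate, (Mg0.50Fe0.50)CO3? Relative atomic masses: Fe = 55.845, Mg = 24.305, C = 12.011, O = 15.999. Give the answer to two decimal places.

M((Mg0.50Fe0.50)CO3) = 100.083 g/mol.
C contributes 1 × 12.011 = 12.011 g per mole.
12.011/100.083 = 0.1200 → 12.00%.

12.00 mass %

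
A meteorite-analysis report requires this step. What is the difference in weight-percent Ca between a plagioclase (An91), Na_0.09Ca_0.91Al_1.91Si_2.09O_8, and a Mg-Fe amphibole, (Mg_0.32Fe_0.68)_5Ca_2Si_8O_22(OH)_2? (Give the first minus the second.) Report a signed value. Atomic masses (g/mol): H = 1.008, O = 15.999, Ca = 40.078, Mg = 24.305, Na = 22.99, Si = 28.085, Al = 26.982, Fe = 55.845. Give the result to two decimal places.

M(Na_0.09Ca_0.91Al_1.91Si_2.09O_8) = 276.765 g/mol, so wt% Ca = 36.471/276.765 × 100 = 13.18%.
M((Mg_0.32Fe_0.68)_5Ca_2Si_8O_22(OH)_2) = 919.589 g/mol, so wt% Ca = 80.156/919.589 × 100 = 8.72%.
13.18 − 8.72 = 4.46 pp.

4.46 percentage points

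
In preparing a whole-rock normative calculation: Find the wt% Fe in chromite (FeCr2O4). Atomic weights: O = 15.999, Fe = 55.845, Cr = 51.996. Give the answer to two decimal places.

24.95 wt%

M(FeCr2O4) = 223.833 g/mol.
Fe contributes 1 × 55.845 = 55.845 g per mole.
55.845/223.833 = 0.2495 → 24.95%.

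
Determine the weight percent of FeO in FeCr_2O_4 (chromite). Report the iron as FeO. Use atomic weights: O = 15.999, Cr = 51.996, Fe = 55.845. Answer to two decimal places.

Formula mass = 223.833 g/mol.
1 Fe → 1.0000 mol FeO per formula unit; M(FeO) = 71.844, so FeO mass = 71.844 g.
71.844/223.833 × 100 = 32.10 wt%.

32.10 wt%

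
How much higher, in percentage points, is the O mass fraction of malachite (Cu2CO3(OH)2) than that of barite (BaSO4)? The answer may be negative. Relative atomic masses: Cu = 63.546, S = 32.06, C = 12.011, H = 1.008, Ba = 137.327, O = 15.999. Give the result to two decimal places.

M(Cu2CO3(OH)2) = 221.114 g/mol, so wt% O = 79.995/221.114 × 100 = 36.18%.
M(BaSO4) = 233.383 g/mol, so wt% O = 63.996/233.383 × 100 = 27.42%.
36.18 − 27.42 = 8.76 pp.

8.76 percentage points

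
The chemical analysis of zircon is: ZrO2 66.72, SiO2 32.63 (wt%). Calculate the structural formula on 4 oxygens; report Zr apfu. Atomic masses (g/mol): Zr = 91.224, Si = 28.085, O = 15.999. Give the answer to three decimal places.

0.999 Zr apfu

ZrO2 (M=123.222): mol = 0.54146; Zr = 0.54146, O = 1.08292.
SiO2 (M=60.083): mol = 0.54308; Si = 0.54308, O = 1.08616.
ΣO = 2.16908; factor = 4/ΣO = 1.84410.
Zr apfu = 0.54146 × 1.84410 = 0.999.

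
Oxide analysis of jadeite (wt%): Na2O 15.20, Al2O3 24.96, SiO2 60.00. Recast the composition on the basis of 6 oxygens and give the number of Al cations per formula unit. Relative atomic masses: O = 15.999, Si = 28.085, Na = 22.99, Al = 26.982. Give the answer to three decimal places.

0.987 Al apfu

15.20 wt% Na2O ÷ 61.979 g/mol = 0.24524 mol, giving 0.49048 Na and 0.24524 O.
24.96 wt% Al2O3 ÷ 101.961 g/mol = 0.24480 mol, giving 0.48960 Al and 0.73440 O.
60.00 wt% SiO2 ÷ 60.083 g/mol = 0.99862 mol, giving 0.99862 Si and 1.99724 O.
Oxygen sums to 2.97688; scaling by 6/2.97688 = 2.01553 puts the formula on 6 O.
Al: 0.48960 × 2.01553 = 0.987 atoms per formula unit.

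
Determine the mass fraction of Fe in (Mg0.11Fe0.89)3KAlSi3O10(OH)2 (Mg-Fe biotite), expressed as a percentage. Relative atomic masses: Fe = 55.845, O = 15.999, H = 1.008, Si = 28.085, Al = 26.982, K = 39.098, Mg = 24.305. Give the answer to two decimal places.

Molar mass of (Mg0.11Fe0.89)3KAlSi3O10(OH)2: 0.33×24.305 + 2.67×55.845 + 1×39.098 + 1×26.982 + 3×28.085 + 12×15.999 + 2×1.008 = 501.466 g/mol.
Mass of Fe per formula unit: 2.67 × 55.845 = 149.106 g.
Weight fraction Fe = 149.106 / 501.466 = 0.2973.

29.73 mass %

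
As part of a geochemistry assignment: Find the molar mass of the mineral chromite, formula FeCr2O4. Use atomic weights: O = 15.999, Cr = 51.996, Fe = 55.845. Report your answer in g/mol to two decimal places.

The formula mass is the sum 1*55.845 + 2*51.996 + 4*15.999.

223.83 g/mol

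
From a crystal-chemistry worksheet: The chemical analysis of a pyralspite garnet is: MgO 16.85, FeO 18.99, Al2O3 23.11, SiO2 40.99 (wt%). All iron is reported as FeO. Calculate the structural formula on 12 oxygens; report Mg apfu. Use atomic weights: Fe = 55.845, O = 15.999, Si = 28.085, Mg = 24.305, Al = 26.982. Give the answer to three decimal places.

1.840 Mg apfu

16.85 wt% MgO ÷ 40.304 g/mol = 0.41807 mol, giving 0.41807 Mg and 0.41807 O.
18.99 wt% FeO ÷ 71.844 g/mol = 0.26432 mol, giving 0.26432 Fe and 0.26432 O.
23.11 wt% Al2O3 ÷ 101.961 g/mol = 0.22666 mol, giving 0.45332 Al and 0.67998 O.
40.99 wt% SiO2 ÷ 60.083 g/mol = 0.68222 mol, giving 0.68222 Si and 1.36444 O.
Oxygen sums to 2.72681; scaling by 12/2.72681 = 4.40075 puts the formula on 12 O.
Mg: 0.41807 × 4.40075 = 1.840 atoms per formula unit.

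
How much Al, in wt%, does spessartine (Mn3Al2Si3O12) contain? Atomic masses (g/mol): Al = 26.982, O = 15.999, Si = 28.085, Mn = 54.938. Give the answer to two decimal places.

Molar mass of Mn3Al2Si3O12: 3·54.938 + 2·26.982 + 3·28.085 + 12·15.999 = 495.021 g/mol.
Mass of Al per formula unit: 2 × 26.982 = 53.964 g.
Weight fraction Al = 53.964 / 495.021 = 0.1090.

10.90 wt%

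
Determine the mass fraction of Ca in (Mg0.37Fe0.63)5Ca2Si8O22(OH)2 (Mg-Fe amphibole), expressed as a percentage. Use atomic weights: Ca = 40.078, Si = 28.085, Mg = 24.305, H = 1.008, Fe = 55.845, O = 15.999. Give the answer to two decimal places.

Formula mass = 1.85×24.305 + 3.15×55.845 + 2×40.078 + 8×28.085 + 24×15.999 + 2×1.008 = 911.704 g/mol, of which 80.156 g is Ca.
So Ca makes up 80.156/911.704 = 0.0879 of the mass, i.e. 8.79%.

8.79 wt%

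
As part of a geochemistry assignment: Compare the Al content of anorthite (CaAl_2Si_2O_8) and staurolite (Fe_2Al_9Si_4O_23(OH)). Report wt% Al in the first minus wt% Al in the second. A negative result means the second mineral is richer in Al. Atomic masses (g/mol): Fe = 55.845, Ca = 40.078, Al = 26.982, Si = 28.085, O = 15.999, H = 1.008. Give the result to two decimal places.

-9.11 percentage points

Al in CaAl_2Si_2O_8: molar mass 278.204 g/mol; 2×26.982 = 53.964 g → 19.40 wt%.
Al in Fe_2Al_9Si_4O_23(OH): molar mass 851.852 g/mol; 9×26.982 = 242.838 g → 28.51 wt%.
Difference = 19.40 − 28.51 = -9.11 percentage points.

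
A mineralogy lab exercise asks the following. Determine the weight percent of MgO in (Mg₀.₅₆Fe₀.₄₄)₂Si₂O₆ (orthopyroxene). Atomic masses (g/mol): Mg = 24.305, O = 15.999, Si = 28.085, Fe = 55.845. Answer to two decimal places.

Molar mass of (Mg₀.₅₆Fe₀.₄₄)₂Si₂O₆ = 1.12*24.305 + 0.88*55.845 + 2*28.085 + 6*15.999 = 228.529 g/mol.
Each formula unit contains 1.12 Mg, equivalent to 1.12/1 = 1.1200 mol MgO.
M(MgO) = 1×24.305 + 1×15.999 = 40.304 g/mol.
Mass of MgO per formula unit = 1.1200 × 40.304 = 45.140 g.
MgO wt% = 45.140 / 228.529 × 100 = 19.75%.

19.75 wt%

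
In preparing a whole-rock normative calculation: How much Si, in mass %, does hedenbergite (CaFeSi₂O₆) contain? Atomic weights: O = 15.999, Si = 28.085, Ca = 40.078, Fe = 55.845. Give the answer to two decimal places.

Formula mass = 1·40.078 + 1·55.845 + 2·28.085 + 6·15.999 = 248.087 g/mol, of which 56.170 g is Si.
So Si makes up 56.170/248.087 = 0.2264 of the mass, i.e. 22.64%.

22.64 mass %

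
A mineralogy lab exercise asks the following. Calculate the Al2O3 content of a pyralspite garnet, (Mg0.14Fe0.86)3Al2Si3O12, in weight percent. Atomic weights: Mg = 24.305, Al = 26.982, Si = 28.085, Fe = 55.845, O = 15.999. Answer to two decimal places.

M((Mg0.14Fe0.86)3Al2Si3O12) = 484.495 g/mol; M(Al2O3) = 101.961 g/mol.
Moles Al2O3 per formula unit = 2 Al ÷ 2 = 1.0000.
Al2O3 fraction = (1.0000 × 101.961) / 484.495 = 101.961/484.495 = 0.2104.

21.04 wt%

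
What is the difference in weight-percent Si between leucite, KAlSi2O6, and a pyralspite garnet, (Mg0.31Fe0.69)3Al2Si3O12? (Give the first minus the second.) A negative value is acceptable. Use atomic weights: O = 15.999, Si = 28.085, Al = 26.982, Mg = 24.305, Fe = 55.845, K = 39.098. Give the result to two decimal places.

7.75 percentage points

Si in KAlSi2O6: molar mass 218.244 g/mol; 2×28.085 = 56.170 g → 25.74 wt%.
Si in (Mg0.31Fe0.69)3Al2Si3O12: molar mass 468.410 g/mol; 3×28.085 = 84.255 g → 17.99 wt%.
Difference = 25.74 − 17.99 = 7.75 percentage points.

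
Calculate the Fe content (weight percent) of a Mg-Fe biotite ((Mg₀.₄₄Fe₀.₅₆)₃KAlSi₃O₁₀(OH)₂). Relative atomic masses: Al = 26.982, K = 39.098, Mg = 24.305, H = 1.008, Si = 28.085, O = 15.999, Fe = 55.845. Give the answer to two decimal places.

Molar mass of (Mg₀.₄₄Fe₀.₅₆)₃KAlSi₃O₁₀(OH)₂: 1.32*24.305 + 1.68*55.845 + 1*39.098 + 1*26.982 + 3*28.085 + 12*15.999 + 2*1.008 = 470.241 g/mol.
Mass of Fe per formula unit: 1.68 × 55.845 = 93.820 g.
Weight fraction Fe = 93.820 / 470.241 = 0.1995.

19.95 weight percent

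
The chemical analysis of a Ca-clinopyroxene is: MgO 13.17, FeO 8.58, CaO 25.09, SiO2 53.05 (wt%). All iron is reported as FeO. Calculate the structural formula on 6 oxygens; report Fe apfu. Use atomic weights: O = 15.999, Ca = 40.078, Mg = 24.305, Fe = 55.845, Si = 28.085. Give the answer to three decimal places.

0.269 Fe apfu

MgO: 13.17/40.304 = 0.32677 mol → 0.32677 mol Mg, 0.32677 mol O.
FeO: 8.58/71.844 = 0.11943 mol → 0.11943 mol Fe, 0.11943 mol O.
CaO: 25.09/56.077 = 0.44742 mol → 0.44742 mol Ca, 0.44742 mol O.
SiO2: 53.05/60.083 = 0.88295 mol → 0.88295 mol Si, 1.76590 mol O.
Total oxygen = 2.65952 mol. Normalization factor = 6/2.65952 = 2.25605.
Fe per 6 O = 0.11943 × 2.25605 = 0.269.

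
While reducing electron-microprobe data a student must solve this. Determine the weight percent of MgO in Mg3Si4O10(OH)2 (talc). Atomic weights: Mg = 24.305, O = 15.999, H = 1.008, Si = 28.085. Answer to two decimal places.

Molar mass of Mg3Si4O10(OH)2 = 3*24.305 + 4*28.085 + 12*15.999 + 2*1.008 = 379.259 g/mol.
Each formula unit contains 3 Mg, equivalent to 3/1 = 3.0000 mol MgO.
M(MgO) = 1×24.305 + 1×15.999 = 40.304 g/mol.
Mass of MgO per formula unit = 3.0000 × 40.304 = 120.912 g.
MgO wt% = 120.912 / 379.259 × 100 = 31.88%.

31.88 wt%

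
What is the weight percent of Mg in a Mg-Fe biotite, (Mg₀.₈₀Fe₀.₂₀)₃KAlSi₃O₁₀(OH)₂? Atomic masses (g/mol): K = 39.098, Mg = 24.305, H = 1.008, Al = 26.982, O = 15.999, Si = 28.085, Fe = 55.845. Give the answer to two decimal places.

13.37 mass %

M((Mg₀.₈₀Fe₀.₂₀)₃KAlSi₃O₁₀(OH)₂) = 436.178 g/mol.
Mg contributes 2.40 × 24.305 = 58.332 g per mole.
58.332/436.178 = 0.1337 → 13.37%.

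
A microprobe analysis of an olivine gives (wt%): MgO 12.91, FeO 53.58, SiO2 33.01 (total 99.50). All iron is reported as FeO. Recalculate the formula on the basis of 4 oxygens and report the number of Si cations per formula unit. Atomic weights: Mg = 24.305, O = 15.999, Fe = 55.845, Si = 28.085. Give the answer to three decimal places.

1.015 Si apfu

12.91 wt% MgO ÷ 40.304 g/mol = 0.32032 mol, giving 0.32032 Mg and 0.32032 O.
53.58 wt% FeO ÷ 71.844 g/mol = 0.74578 mol, giving 0.74578 Fe and 0.74578 O.
33.01 wt% SiO2 ÷ 60.083 g/mol = 0.54941 mol, giving 0.54941 Si and 1.09882 O.
Oxygen sums to 2.16492; scaling by 4/2.16492 = 1.84764 puts the formula on 4 O.
Si: 0.54941 × 1.84764 = 1.015 atoms per formula unit.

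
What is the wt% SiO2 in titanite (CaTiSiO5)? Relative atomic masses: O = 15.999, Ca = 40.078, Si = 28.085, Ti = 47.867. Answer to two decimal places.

M(CaTiSiO5) = 196.025 g/mol; M(SiO2) = 60.083 g/mol.
Moles SiO2 per formula unit = 1 Si ÷ 1 = 1.0000.
SiO2 fraction = (1.0000 × 60.083) / 196.025 = 60.083/196.025 = 0.3065.

30.65 wt%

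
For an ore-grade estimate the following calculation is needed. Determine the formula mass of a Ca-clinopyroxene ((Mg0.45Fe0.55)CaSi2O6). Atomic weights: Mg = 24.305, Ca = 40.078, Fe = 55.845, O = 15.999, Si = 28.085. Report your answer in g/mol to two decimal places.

M = 0.45·24.305 + 0.55·55.845 + 1·40.078 + 2·28.085 + 6·15.999

233.89 g/mol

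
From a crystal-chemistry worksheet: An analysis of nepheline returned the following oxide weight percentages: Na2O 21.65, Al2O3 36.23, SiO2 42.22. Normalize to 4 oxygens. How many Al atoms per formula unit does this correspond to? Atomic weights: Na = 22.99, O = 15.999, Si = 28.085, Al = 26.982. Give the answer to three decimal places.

1.008 Al apfu

Na2O: 21.65/61.979 = 0.34931 mol → 0.69862 mol Na, 0.34931 mol O.
Al2O3: 36.23/101.961 = 0.35533 mol → 0.71066 mol Al, 1.06599 mol O.
SiO2: 42.22/60.083 = 0.70269 mol → 0.70269 mol Si, 1.40538 mol O.
Total oxygen = 2.82068 mol. Normalization factor = 4/2.82068 = 1.41810.
Al per 4 O = 0.71066 × 1.41810 = 1.008.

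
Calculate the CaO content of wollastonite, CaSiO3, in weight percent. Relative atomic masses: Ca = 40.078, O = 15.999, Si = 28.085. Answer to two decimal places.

48.28 wt%

Molar mass of CaSiO3 = 1*40.078 + 1*28.085 + 3*15.999 = 116.160 g/mol.
Each formula unit contains 1 Ca, equivalent to 1/1 = 1.0000 mol CaO.
M(CaO) = 1×40.078 + 1×15.999 = 56.077 g/mol.
Mass of CaO per formula unit = 1.0000 × 56.077 = 56.077 g.
CaO wt% = 56.077 / 116.160 × 100 = 48.28%.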